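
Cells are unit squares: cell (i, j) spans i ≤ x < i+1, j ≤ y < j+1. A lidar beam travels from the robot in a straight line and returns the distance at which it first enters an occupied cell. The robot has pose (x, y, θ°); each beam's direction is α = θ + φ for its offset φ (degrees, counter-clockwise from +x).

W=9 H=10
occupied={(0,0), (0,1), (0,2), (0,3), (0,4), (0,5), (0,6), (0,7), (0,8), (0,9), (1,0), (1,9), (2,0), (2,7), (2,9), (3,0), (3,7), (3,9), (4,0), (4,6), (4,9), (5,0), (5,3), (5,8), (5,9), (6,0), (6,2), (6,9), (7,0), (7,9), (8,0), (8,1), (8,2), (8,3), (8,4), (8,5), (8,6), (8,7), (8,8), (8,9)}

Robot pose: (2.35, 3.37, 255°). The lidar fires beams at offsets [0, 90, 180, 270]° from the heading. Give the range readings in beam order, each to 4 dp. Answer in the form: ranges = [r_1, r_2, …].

ranges = [2.4536, 3.7788, 3.7581, 1.3976]

beam 1: φ=0°, α=255°
  direction (-0.2588, -0.9659); cell (2,3); t to first gridline: x 1.3523, y 0.3831 (then +3.8637 / +1.0353)
    (2,2) via y @ 0.3831
    (1,2) via x @ 1.3523
    (1,1) via y @ 1.4183
    (1,0) via y @ 2.4536  # hit
  → r_1 = 2.4536
beam 2: φ=90°, α=345°
  direction (0.9659, -0.2588); cell (2,3); t to first gridline: x 0.6729, y 1.4296 (then +1.0353 / +3.8637)
    (3,3) via x @ 0.6729
    (3,2) via y @ 1.4296
    (4,2) via x @ 1.7082
    (5,2) via x @ 2.7435
    (6,2) via x @ 3.7788  # hit
  → r_2 = 3.7788
beam 3: φ=180°, α=75°
  direction (0.2588, 0.9659); cell (2,3); t to first gridline: x 2.5114, y 0.6522 (then +3.8637 / +1.0353)
    (2,4) via y @ 0.6522
    (2,5) via y @ 1.6875
    (3,5) via x @ 2.5114
    (3,6) via y @ 2.7228
    (3,7) via y @ 3.7581  # hit
  → r_3 = 3.7581
beam 4: φ=270°, α=165°
  direction (-0.9659, 0.2588); cell (2,3); t to first gridline: x 0.3623, y 2.4341 (then +1.0353 / +3.8637)
    (1,3) via x @ 0.3623
    (0,3) via x @ 1.3976  # hit
  → r_4 = 1.3976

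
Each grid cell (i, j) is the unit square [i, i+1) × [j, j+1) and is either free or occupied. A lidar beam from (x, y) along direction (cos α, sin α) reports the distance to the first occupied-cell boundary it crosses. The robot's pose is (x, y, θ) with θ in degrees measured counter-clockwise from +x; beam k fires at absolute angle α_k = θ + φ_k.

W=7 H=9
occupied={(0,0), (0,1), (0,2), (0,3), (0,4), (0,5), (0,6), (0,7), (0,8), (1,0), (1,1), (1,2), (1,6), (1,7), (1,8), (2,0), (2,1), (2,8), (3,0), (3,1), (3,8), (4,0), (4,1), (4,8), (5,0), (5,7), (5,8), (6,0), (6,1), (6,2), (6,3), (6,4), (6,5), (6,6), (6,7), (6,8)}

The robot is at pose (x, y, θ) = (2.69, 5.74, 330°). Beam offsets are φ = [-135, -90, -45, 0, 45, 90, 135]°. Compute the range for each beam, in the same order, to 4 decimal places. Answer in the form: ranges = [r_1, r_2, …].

beam 1: φ=-135°, α=195°
  cosα=-0.9659 sinα=-0.2588 | (2,5) | tMaxX 0.7143 tMaxY 2.8591 | tΔX 1.0353 tΔY 3.8637
    t=0.7143 [x] (1,5)
    t=1.7496 [x] (0,5) — stop
  → r_1 = 1.7496
beam 2: φ=-90°, α=240°
  cosα=-0.5000 sinα=-0.8660 | (2,5) | tMaxX 1.3800 tMaxY 0.8545 | tΔX 2.0000 tΔY 1.1547
    t=0.8545 [y] (2,4)
    t=1.3800 [x] (1,4)
    t=2.0092 [y] (1,3)
    t=3.1639 [y] (1,2) — stop
  → r_2 = 3.1639
beam 3: φ=-45°, α=285°
  cosα=0.2588 sinα=-0.9659 | (2,5) | tMaxX 1.1977 tMaxY 0.7661 | tΔX 3.8637 tΔY 1.0353
    t=0.7661 [y] (2,4)
    t=1.1977 [x] (3,4)
    t=1.8014 [y] (3,3)
    t=2.8367 [y] (3,2)
    t=3.8719 [y] (3,1) — stop
  → r_3 = 3.8719
beam 4: φ=0°, α=330°
  cosα=0.8660 sinα=-0.5000 | (2,5) | tMaxX 0.3580 tMaxY 1.4800 | tΔX 1.1547 tΔY 2.0000
    t=0.3580 [x] (3,5)
    t=1.4800 [y] (3,4)
    t=1.5127 [x] (4,4)
    t=2.6674 [x] (5,4)
    t=3.4800 [y] (5,3)
    t=3.8221 [x] (6,3) — stop
  → r_4 = 3.8221
beam 5: φ=45°, α=15°
  cosα=0.9659 sinα=0.2588 | (2,5) | tMaxX 0.3209 tMaxY 1.0046 | tΔX 1.0353 tΔY 3.8637
    t=0.3209 [x] (3,5)
    t=1.0046 [y] (3,6)
    t=1.3562 [x] (4,6)
    t=2.3915 [x] (5,6)
    t=3.4268 [x] (6,6) — stop
  → r_5 = 3.4268
beam 6: φ=90°, α=60°
  cosα=0.5000 sinα=0.8660 | (2,5) | tMaxX 0.6200 tMaxY 0.3002 | tΔX 2.0000 tΔY 1.1547
    t=0.3002 [y] (2,6)
    t=0.6200 [x] (3,6)
    t=1.4549 [y] (3,7)
    t=2.6096 [y] (3,8) — stop
  → r_6 = 2.6096
beam 7: φ=135°, α=105°
  cosα=-0.2588 sinα=0.9659 | (2,5) | tMaxX 2.6660 tMaxY 0.2692 | tΔX 3.8637 tΔY 1.0353
    t=0.2692 [y] (2,6)
    t=1.3044 [y] (2,7)
    t=2.3397 [y] (2,8) — stop
  → r_7 = 2.3397

ranges = [1.7496, 3.1639, 3.8719, 3.8221, 3.4268, 2.6096, 2.3397]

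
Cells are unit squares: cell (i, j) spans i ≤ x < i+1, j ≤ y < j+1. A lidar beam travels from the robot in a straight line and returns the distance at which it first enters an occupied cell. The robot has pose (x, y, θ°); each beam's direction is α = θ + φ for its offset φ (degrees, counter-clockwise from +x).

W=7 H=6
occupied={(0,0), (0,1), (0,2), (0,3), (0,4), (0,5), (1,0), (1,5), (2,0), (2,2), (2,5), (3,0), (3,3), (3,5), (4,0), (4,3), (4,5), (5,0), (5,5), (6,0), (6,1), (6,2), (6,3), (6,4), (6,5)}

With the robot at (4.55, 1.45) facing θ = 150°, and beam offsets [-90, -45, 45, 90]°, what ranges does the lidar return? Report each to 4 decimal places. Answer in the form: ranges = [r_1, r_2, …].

beam 1: φ=-90°, α=60°
  cosα=0.5000 sinα=0.8660 | (4,1) | tMaxX 0.9000 tMaxY 0.6351 | tΔX 2.0000 tΔY 1.1547
    t=0.6351 [y] (4,2)
    t=0.9000 [x] (5,2)
    t=1.7898 [y] (5,3)
    t=2.9000 [x] (6,3) — stop
  → r_1 = 2.9000
beam 2: φ=-45°, α=105°
  cosα=-0.2588 sinα=0.9659 | (4,1) | tMaxX 2.1250 tMaxY 0.5694 | tΔX 3.8637 tΔY 1.0353
    t=0.5694 [y] (4,2)
    t=1.6047 [y] (4,3) — stop
  → r_2 = 1.6047
beam 3: φ=45°, α=195°
  cosα=-0.9659 sinα=-0.2588 | (4,1) | tMaxX 0.5694 tMaxY 1.7387 | tΔX 1.0353 tΔY 3.8637
    t=0.5694 [x] (3,1)
    t=1.6047 [x] (2,1)
    t=1.7387 [y] (2,0) — stop
  → r_3 = 1.7387
beam 4: φ=90°, α=240°
  cosα=-0.5000 sinα=-0.8660 | (4,1) | tMaxX 1.1000 tMaxY 0.5196 | tΔX 2.0000 tΔY 1.1547
    t=0.5196 [y] (4,0) — stop
  → r_4 = 0.5196

ranges = [2.9000, 1.6047, 1.7387, 0.5196]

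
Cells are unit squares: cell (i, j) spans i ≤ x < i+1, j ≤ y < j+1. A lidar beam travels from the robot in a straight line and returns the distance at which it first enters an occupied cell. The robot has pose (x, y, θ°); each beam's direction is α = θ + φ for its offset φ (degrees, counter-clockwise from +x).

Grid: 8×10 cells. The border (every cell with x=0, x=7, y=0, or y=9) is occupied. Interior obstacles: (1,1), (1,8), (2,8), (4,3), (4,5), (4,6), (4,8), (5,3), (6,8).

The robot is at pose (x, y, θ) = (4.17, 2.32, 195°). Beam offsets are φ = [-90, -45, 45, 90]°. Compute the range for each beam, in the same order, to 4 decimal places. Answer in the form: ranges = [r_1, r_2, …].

beam 1: φ=-90°, α=105°
  cosα=-0.2588 sinα=0.9659 | (4,2) | tMaxX 0.6568 tMaxY 0.7040 | tΔX 3.8637 tΔY 1.0353
    t=0.6568 [x] (3,2)
    t=0.7040 [y] (3,3)
    t=1.7393 [y] (3,4)
    t=2.7745 [y] (3,5)
    t=3.8098 [y] (3,6)
    t=4.5205 [x] (2,6)
    t=4.8451 [y] (2,7)
    t=5.8804 [y] (2,8) — stop
  → r_1 = 5.8804
beam 2: φ=-45°, α=150°
  cosα=-0.8660 sinα=0.5000 | (4,2) | tMaxX 0.1963 tMaxY 1.3600 | tΔX 1.1547 tΔY 2.0000
    t=0.1963 [x] (3,2)
    t=1.3510 [x] (2,2)
    t=1.3600 [y] (2,3)
    t=2.5057 [x] (1,3)
    t=3.3600 [y] (1,4)
    t=3.6604 [x] (0,4) — stop
  → r_2 = 3.6604
beam 3: φ=45°, α=240°
  cosα=-0.5000 sinα=-0.8660 | (4,2) | tMaxX 0.3400 tMaxY 0.3695 | tΔX 2.0000 tΔY 1.1547
    t=0.3400 [x] (3,2)
    t=0.3695 [y] (3,1)
    t=1.5242 [y] (3,0) — stop
  → r_3 = 1.5242
beam 4: φ=90°, α=285°
  cosα=0.2588 sinα=-0.9659 | (4,2) | tMaxX 3.2069 tMaxY 0.3313 | tΔX 3.8637 tΔY 1.0353
    t=0.3313 [y] (4,1)
    t=1.3666 [y] (4,0) — stop
  → r_4 = 1.3666

ranges = [5.8804, 3.6604, 1.5242, 1.3666]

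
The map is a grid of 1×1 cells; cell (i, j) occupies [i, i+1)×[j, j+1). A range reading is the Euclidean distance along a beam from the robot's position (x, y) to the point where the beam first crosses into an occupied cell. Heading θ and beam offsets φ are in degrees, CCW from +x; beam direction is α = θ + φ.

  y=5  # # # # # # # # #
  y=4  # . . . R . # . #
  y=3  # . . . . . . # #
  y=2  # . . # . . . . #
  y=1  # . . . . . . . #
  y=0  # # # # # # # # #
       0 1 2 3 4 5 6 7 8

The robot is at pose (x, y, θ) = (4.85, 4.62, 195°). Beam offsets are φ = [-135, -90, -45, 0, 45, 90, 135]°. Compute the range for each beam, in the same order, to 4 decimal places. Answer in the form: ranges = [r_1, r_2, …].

ranges = [0.4388, 0.3934, 0.7600, 3.9858, 1.8706, 3.7477, 2.4826]

beam 1: φ=-135°, α=60°
  d=(0.5000,0.8660)  start (4,4)  tX=0.3000 tY=0.4388  stride 1/|dx|=2.0000 1/|dy|=1.1547
    cross x-line → (5,4), t=0.3000
    cross y-line → (5,5), t=0.4388 (wall)
  → r_1 = 0.4388
beam 2: φ=-90°, α=105°
  d=(-0.2588,0.9659)  start (4,4)  tX=3.2841 tY=0.3934  stride 1/|dx|=3.8637 1/|dy|=1.0353
    cross y-line → (4,5), t=0.3934 (wall)
  → r_2 = 0.3934
beam 3: φ=-45°, α=150°
  d=(-0.8660,0.5000)  start (4,4)  tX=0.9815 tY=0.7600  stride 1/|dx|=1.1547 1/|dy|=2.0000
    cross y-line → (4,5), t=0.7600 (wall)
  → r_3 = 0.7600
beam 4: φ=0°, α=195°
  d=(-0.9659,-0.2588)  start (4,4)  tX=0.8800 tY=2.3955  stride 1/|dx|=1.0353 1/|dy|=3.8637
    cross x-line → (3,4), t=0.8800
    cross x-line → (2,4), t=1.9153
    cross y-line → (2,3), t=2.3955
    cross x-line → (1,3), t=2.9505
    cross x-line → (0,3), t=3.9858 (wall)
  → r_4 = 3.9858
beam 5: φ=45°, α=240°
  d=(-0.5000,-0.8660)  start (4,4)  tX=1.7000 tY=0.7159  stride 1/|dx|=2.0000 1/|dy|=1.1547
    cross y-line → (4,3), t=0.7159
    cross x-line → (3,3), t=1.7000
    cross y-line → (3,2), t=1.8706 (wall)
  → r_5 = 1.8706
beam 6: φ=90°, α=285°
  d=(0.2588,-0.9659)  start (4,4)  tX=0.5796 tY=0.6419  stride 1/|dx|=3.8637 1/|dy|=1.0353
    cross x-line → (5,4), t=0.5796
    cross y-line → (5,3), t=0.6419
    cross y-line → (5,2), t=1.6771
    cross y-line → (5,1), t=2.7124
    cross y-line → (5,0), t=3.7477 (wall)
  → r_6 = 3.7477
beam 7: φ=135°, α=330°
  d=(0.8660,-0.5000)  start (4,4)  tX=0.1732 tY=1.2400  stride 1/|dx|=1.1547 1/|dy|=2.0000
    cross x-line → (5,4), t=0.1732
    cross y-line → (5,3), t=1.2400
    cross x-line → (6,3), t=1.3279
    cross x-line → (7,3), t=2.4826 (wall)
  → r_7 = 2.4826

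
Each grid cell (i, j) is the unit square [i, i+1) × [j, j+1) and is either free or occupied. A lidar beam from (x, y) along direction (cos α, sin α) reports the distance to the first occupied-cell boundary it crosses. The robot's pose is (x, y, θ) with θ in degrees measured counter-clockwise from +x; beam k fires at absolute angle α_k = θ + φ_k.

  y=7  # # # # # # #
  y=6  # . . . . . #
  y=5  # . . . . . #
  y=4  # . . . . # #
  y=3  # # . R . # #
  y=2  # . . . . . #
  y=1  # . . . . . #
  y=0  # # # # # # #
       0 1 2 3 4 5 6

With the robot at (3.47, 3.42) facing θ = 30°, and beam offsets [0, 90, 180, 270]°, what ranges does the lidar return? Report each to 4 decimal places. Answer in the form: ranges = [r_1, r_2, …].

beam 1: φ=0°, α=30°
  dir = (cos 30°, sin 30°) = (0.8660, 0.5000); from cell (3,3)
  next x-line at t=0.6120, next y-line at t=1.1600; Δt_x=1.1547, Δt_y=2.0000
    x: enter (4,3) at t=0.6120
    y: enter (4,4) at t=1.1600
    x: enter (5,4) at t=1.7667 ← occupied
  → r_1 = 1.7667
beam 2: φ=90°, α=120°
  dir = (cos 120°, sin 120°) = (-0.5000, 0.8660); from cell (3,3)
  next x-line at t=0.9400, next y-line at t=0.6697; Δt_x=2.0000, Δt_y=1.1547
    y: enter (3,4) at t=0.6697
    x: enter (2,4) at t=0.9400
    y: enter (2,5) at t=1.8244
    x: enter (1,5) at t=2.9400
    y: enter (1,6) at t=2.9791
    y: enter (1,7) at t=4.1338 ← occupied
  → r_2 = 4.1338
beam 3: φ=180°, α=210°
  dir = (cos 210°, sin 210°) = (-0.8660, -0.5000); from cell (3,3)
  next x-line at t=0.5427, next y-line at t=0.8400; Δt_x=1.1547, Δt_y=2.0000
    x: enter (2,3) at t=0.5427
    y: enter (2,2) at t=0.8400
    x: enter (1,2) at t=1.6974
    y: enter (1,1) at t=2.8400
    x: enter (0,1) at t=2.8521 ← occupied
  → r_3 = 2.8521
beam 4: φ=270°, α=300°
  dir = (cos 300°, sin 300°) = (0.5000, -0.8660); from cell (3,3)
  next x-line at t=1.0600, next y-line at t=0.4850; Δt_x=2.0000, Δt_y=1.1547
    y: enter (3,2) at t=0.4850
    x: enter (4,2) at t=1.0600
    y: enter (4,1) at t=1.6397
    y: enter (4,0) at t=2.7944 ← occupied
  → r_4 = 2.7944

ranges = [1.7667, 4.1338, 2.8521, 2.7944]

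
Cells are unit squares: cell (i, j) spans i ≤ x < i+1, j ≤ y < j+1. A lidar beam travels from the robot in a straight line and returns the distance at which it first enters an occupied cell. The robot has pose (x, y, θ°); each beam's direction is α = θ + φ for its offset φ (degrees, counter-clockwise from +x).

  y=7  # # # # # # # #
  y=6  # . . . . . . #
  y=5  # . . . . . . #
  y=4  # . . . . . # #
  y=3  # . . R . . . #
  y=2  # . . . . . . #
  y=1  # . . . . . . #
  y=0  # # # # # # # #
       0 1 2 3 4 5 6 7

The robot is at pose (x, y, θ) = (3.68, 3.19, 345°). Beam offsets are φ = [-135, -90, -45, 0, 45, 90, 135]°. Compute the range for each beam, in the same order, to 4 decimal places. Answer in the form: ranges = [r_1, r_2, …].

beam 1: φ=-135°, α=210°
  direction (-0.8660, -0.5000); cell (3,3); t to first gridline: x 0.7852, y 0.3800 (then +1.1547 / +2.0000)
    (3,2) via y @ 0.3800
    (2,2) via x @ 0.7852
    (1,2) via x @ 1.9399
    (1,1) via y @ 2.3800
    (0,1) via x @ 3.0946  # hit
  → r_1 = 3.0946
beam 2: φ=-90°, α=255°
  direction (-0.2588, -0.9659); cell (3,3); t to first gridline: x 2.6273, y 0.1967 (then +3.8637 / +1.0353)
    (3,2) via y @ 0.1967
    (3,1) via y @ 1.2320
    (3,0) via y @ 2.2673  # hit
  → r_2 = 2.2673
beam 3: φ=-45°, α=300°
  direction (0.5000, -0.8660); cell (3,3); t to first gridline: x 0.6400, y 0.2194 (then +2.0000 / +1.1547)
    (3,2) via y @ 0.2194
    (4,2) via x @ 0.6400
    (4,1) via y @ 1.3741
    (4,0) via y @ 2.5288  # hit
  → r_3 = 2.5288
beam 4: φ=0°, α=345°
  direction (0.9659, -0.2588); cell (3,3); t to first gridline: x 0.3313, y 0.7341 (then +1.0353 / +3.8637)
    (4,3) via x @ 0.3313
    (4,2) via y @ 0.7341
    (5,2) via x @ 1.3666
    (6,2) via x @ 2.4018
    (7,2) via x @ 3.4371  # hit
  → r_4 = 3.4371
beam 5: φ=45°, α=30°
  direction (0.8660, 0.5000); cell (3,3); t to first gridline: x 0.3695, y 1.6200 (then +1.1547 / +2.0000)
    (4,3) via x @ 0.3695
    (5,3) via x @ 1.5242
    (5,4) via y @ 1.6200
    (6,4) via x @ 2.6789  # hit
  → r_5 = 2.6789
beam 6: φ=90°, α=75°
  direction (0.2588, 0.9659); cell (3,3); t to first gridline: x 1.2364, y 0.8386 (then +3.8637 / +1.0353)
    (3,4) via y @ 0.8386
    (4,4) via x @ 1.2364
    (4,5) via y @ 1.8738
    (4,6) via y @ 2.9091
    (4,7) via y @ 3.9444  # hit
  → r_6 = 3.9444
beam 7: φ=135°, α=120°
  direction (-0.5000, 0.8660); cell (3,3); t to first gridline: x 1.3600, y 0.9353 (then +2.0000 / +1.1547)
    (3,4) via y @ 0.9353
    (2,4) via x @ 1.3600
    (2,5) via y @ 2.0900
    (2,6) via y @ 3.2447
    (1,6) via x @ 3.3600
    (1,7) via y @ 4.3994  # hit
  → r_7 = 4.3994

ranges = [3.0946, 2.2673, 2.5288, 3.4371, 2.6789, 3.9444, 4.3994]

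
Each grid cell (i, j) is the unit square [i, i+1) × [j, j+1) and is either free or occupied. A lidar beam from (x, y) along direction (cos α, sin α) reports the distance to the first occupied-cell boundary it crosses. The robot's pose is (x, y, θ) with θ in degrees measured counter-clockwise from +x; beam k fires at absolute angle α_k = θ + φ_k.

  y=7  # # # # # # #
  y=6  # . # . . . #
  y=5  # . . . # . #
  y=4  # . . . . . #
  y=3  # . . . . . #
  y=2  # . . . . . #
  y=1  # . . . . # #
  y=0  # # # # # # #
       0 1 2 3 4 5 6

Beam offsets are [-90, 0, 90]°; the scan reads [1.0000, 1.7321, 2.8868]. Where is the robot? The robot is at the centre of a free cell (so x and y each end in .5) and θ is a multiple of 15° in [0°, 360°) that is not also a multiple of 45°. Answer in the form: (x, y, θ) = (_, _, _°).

Enumerate (i+0.5, j+0.5, θ) over the 27 free cells and 16 admissible headings. For each, cast all 3 beams and compare to the given ranges.
  (4.5, 3.5, 255°): beam 1 = 3.6235 ≠ 1.0000 ✗
  (3.5, 4.5, 285°): beam 1 = 2.5882 ≠ 1.0000 ✗
  (4.5, 3.5, 330°): beam 1 = 2.8868 ≠ 1.0000 ✗
  (5.5, 4.5, 300°): beam 1 = 5.1962 ≠ 1.0000 ✗
  …
  (3.5, 4.5, 120°): r_1=1.0000, r_2=1.7321, r_3=2.8868 — all match ✓
Only this pose fits every beam.

(x, y, θ) = (3.5, 4.5, 120°)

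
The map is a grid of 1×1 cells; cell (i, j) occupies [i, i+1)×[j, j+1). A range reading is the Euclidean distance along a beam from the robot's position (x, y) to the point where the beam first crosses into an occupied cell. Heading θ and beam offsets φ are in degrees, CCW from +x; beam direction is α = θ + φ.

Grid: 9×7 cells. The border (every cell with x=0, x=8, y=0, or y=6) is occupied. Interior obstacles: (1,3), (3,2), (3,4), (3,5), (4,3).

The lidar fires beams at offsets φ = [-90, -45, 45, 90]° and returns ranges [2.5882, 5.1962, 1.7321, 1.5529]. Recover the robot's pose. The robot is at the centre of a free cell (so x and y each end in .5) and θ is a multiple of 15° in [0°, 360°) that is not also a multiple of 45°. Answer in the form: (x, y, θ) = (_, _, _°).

Candidates: 30 free-cell centres × 16 headings = 480 poses. Raycast each; keep the one whose scan matches to 4 dp.
  (5.5, 4.5, 15°): beam 1 = 3.6235 ≠ 2.5882 ✗
  (7.5, 5.5, 285°): beam 1 = 3.6235 ≠ 2.5882 ✗
  (7.5, 3.5, 15°): beam 1 = 1.9319 ≠ 2.5882 ✗
  …
  (6.5, 5.5, 285°): r_1=2.5882, r_2=5.1962, r_3=1.7321, r_4=1.5529 — all match ✓
Unique over the lattice → pose = (6.5, 5.5, 285°).

(x, y, θ) = (6.5, 5.5, 285°)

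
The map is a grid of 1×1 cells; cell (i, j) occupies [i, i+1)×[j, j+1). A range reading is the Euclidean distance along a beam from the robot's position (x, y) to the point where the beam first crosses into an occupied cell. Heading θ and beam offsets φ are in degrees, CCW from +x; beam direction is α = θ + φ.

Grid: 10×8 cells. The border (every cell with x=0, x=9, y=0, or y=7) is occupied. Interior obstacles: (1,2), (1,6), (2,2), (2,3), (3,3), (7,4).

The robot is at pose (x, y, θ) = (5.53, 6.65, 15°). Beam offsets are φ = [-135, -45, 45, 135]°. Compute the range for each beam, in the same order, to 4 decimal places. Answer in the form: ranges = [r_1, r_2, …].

beam 1: φ=-135°, α=240°
  dir = (cos 240°, sin 240°) = (-0.5000, -0.8660); from cell (5,6)
  next x-line at t=1.0600, next y-line at t=0.7506; Δt_x=2.0000, Δt_y=1.1547
    y: enter (5,5) at t=0.7506
    x: enter (4,5) at t=1.0600
    y: enter (4,4) at t=1.9053
    y: enter (4,3) at t=3.0600
    x: enter (3,3) at t=3.0600 ← occupied
  → r_1 = 3.0600
beam 2: φ=-45°, α=330°
  dir = (cos 330°, sin 330°) = (0.8660, -0.5000); from cell (5,6)
  next x-line at t=0.5427, next y-line at t=1.3000; Δt_x=1.1547, Δt_y=2.0000
    x: enter (6,6) at t=0.5427
    y: enter (6,5) at t=1.3000
    x: enter (7,5) at t=1.6974
    x: enter (8,5) at t=2.8521
    y: enter (8,4) at t=3.3000
    x: enter (9,4) at t=4.0068 ← occupied
  → r_2 = 4.0068
beam 3: φ=45°, α=60°
  dir = (cos 60°, sin 60°) = (0.5000, 0.8660); from cell (5,6)
  next x-line at t=0.9400, next y-line at t=0.4041; Δt_x=2.0000, Δt_y=1.1547
    y: enter (5,7) at t=0.4041 ← occupied
  → r_3 = 0.4041
beam 4: φ=135°, α=150°
  dir = (cos 150°, sin 150°) = (-0.8660, 0.5000); from cell (5,6)
  next x-line at t=0.6120, next y-line at t=0.7000; Δt_x=1.1547, Δt_y=2.0000
    x: enter (4,6) at t=0.6120
    y: enter (4,7) at t=0.7000 ← occupied
  → r_4 = 0.7000

ranges = [3.0600, 4.0068, 0.4041, 0.7000]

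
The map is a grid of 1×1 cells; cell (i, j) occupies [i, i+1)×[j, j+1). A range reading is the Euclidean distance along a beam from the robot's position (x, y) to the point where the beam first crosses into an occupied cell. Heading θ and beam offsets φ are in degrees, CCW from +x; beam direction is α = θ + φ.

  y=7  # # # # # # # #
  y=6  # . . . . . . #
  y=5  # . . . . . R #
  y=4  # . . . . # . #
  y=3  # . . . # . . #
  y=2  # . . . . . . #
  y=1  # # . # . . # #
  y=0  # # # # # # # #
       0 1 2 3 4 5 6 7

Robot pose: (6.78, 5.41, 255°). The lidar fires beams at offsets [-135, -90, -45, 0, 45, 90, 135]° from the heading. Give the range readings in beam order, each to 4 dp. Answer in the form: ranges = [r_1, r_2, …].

beam 1: φ=-135°, α=120°
  cosα=-0.5000 sinα=0.8660 | (6,5) | tMaxX 1.5600 tMaxY 0.6813 | tΔX 2.0000 tΔY 1.1547
    t=0.6813 [y] (6,6)
    t=1.5600 [x] (5,6)
    t=1.8360 [y] (5,7) — stop
  → r_1 = 1.8360
beam 2: φ=-90°, α=165°
  cosα=-0.9659 sinα=0.2588 | (6,5) | tMaxX 0.8075 tMaxY 2.2796 | tΔX 1.0353 tΔY 3.8637
    t=0.8075 [x] (5,5)
    t=1.8428 [x] (4,5)
    t=2.2796 [y] (4,6)
    t=2.8781 [x] (3,6)
    t=3.9133 [x] (2,6)
    t=4.9486 [x] (1,6)
    t=5.9839 [x] (0,6) — stop
  → r_2 = 5.9839
beam 3: φ=-45°, α=210°
  cosα=-0.8660 sinα=-0.5000 | (6,5) | tMaxX 0.9007 tMaxY 0.8200 | tΔX 1.1547 tΔY 2.0000
    t=0.8200 [y] (6,4)
    t=0.9007 [x] (5,4) — stop
  → r_3 = 0.9007
beam 4: φ=0°, α=255°
  cosα=-0.2588 sinα=-0.9659 | (6,5) | tMaxX 3.0137 tMaxY 0.4245 | tΔX 3.8637 tΔY 1.0353
    t=0.4245 [y] (6,4)
    t=1.4597 [y] (6,3)
    t=2.4950 [y] (6,2)
    t=3.0137 [x] (5,2)
    t=3.5303 [y] (5,1)
    t=4.5656 [y] (5,0) — stop
  → r_4 = 4.5656
beam 5: φ=45°, α=300°
  cosα=0.5000 sinα=-0.8660 | (6,5) | tMaxX 0.4400 tMaxY 0.4734 | tΔX 2.0000 tΔY 1.1547
    t=0.4400 [x] (7,5) — stop
  → r_5 = 0.4400
beam 6: φ=90°, α=345°
  cosα=0.9659 sinα=-0.2588 | (6,5) | tMaxX 0.2278 tMaxY 1.5841 | tΔX 1.0353 tΔY 3.8637
    t=0.2278 [x] (7,5) — stop
  → r_6 = 0.2278
beam 7: φ=135°, α=30°
  cosα=0.8660 sinα=0.5000 | (6,5) | tMaxX 0.2540 tMaxY 1.1800 | tΔX 1.1547 tΔY 2.0000
    t=0.2540 [x] (7,5) — stop
  → r_7 = 0.2540

ranges = [1.8360, 5.9839, 0.9007, 4.5656, 0.4400, 0.2278, 0.2540]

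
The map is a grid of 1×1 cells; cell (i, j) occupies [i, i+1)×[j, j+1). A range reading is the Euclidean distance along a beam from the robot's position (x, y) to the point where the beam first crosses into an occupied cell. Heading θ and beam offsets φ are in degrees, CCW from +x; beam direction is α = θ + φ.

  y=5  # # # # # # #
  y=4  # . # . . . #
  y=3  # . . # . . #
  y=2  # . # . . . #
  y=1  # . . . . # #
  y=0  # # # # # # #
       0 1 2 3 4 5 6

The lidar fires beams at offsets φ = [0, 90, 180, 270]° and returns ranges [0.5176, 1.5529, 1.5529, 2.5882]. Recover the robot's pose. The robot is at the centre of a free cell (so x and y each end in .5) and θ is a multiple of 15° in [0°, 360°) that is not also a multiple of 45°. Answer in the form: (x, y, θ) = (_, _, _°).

Candidates: 16 free-cell centres × 16 headings = 256 poses. Raycast each; keep the one whose scan matches to 4 dp.
  (1.5, 2.5, 30°): beam 1 = 0.5774 ≠ 0.5176 ✗
  (1.5, 1.5, 15°): beam 1 = 4.6587 ≠ 0.5176 ✗
  (4.5, 1.5, 330°): beam 1 = 0.5774 ≠ 0.5176 ✗
  (1.5, 4.5, 195°): beam 2 = 1.9319 ≠ 1.5529 ✗
  …
  (3.5, 1.5, 255°): r_1=0.5176, r_2=1.5529, r_3=1.5529, r_4=2.5882 — all match ✓
Only this pose fits every beam.

(x, y, θ) = (3.5, 1.5, 255°)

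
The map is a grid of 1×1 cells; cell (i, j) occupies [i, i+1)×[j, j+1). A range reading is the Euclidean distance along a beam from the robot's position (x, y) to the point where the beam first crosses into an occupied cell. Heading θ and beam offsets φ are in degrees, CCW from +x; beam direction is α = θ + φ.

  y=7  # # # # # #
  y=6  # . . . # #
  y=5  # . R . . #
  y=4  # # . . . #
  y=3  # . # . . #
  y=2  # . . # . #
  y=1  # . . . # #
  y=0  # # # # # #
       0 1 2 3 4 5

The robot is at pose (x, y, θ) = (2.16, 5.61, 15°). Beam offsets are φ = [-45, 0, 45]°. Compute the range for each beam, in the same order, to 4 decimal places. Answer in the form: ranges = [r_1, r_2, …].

beam 1: φ=-45°, α=330°
  d=(0.8660,-0.5000)  start (2,5)  tX=0.9699 tY=1.2200  stride 1/|dx|=1.1547 1/|dy|=2.0000
    cross x-line → (3,5), t=0.9699
    cross y-line → (3,4), t=1.2200
    cross x-line → (4,4), t=2.1246
    cross y-line → (4,3), t=3.2200
    cross x-line → (5,3), t=3.2793 (wall)
  → r_1 = 3.2793
beam 2: φ=0°, α=15°
  d=(0.9659,0.2588)  start (2,5)  tX=0.8696 tY=1.5068  stride 1/|dx|=1.0353 1/|dy|=3.8637
    cross x-line → (3,5), t=0.8696
    cross y-line → (3,6), t=1.5068
    cross x-line → (4,6), t=1.9049 (wall)
  → r_2 = 1.9049
beam 3: φ=45°, α=60°
  d=(0.5000,0.8660)  start (2,5)  tX=1.6800 tY=0.4503  stride 1/|dx|=2.0000 1/|dy|=1.1547
    cross y-line → (2,6), t=0.4503
    cross y-line → (2,7), t=1.6050 (wall)
  → r_3 = 1.6050

ranges = [3.2793, 1.9049, 1.6050]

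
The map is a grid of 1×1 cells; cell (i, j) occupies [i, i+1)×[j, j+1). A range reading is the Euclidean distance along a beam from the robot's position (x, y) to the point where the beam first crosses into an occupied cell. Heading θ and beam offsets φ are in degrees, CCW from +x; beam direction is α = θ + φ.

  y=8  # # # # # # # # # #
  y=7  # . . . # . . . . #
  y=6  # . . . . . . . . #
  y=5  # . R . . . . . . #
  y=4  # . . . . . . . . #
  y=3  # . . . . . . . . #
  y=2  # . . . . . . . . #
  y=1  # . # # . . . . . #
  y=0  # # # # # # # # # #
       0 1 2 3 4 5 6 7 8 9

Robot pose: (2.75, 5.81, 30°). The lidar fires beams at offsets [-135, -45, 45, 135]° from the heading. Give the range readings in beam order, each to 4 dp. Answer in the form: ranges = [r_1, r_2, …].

ranges = [4.9797, 6.4705, 2.2673, 1.8117]

beam 1: φ=-135°, α=255°
  d=(-0.2588,-0.9659)  start (2,5)  tX=2.8978 tY=0.8386  stride 1/|dx|=3.8637 1/|dy|=1.0353
    cross y-line → (2,4), t=0.8386
    cross y-line → (2,3), t=1.8738
    cross x-line → (1,3), t=2.8978
    cross y-line → (1,2), t=2.9091
    cross y-line → (1,1), t=3.9444
    cross y-line → (1,0), t=4.9797 (wall)
  → r_1 = 4.9797
beam 2: φ=-45°, α=345°
  d=(0.9659,-0.2588)  start (2,5)  tX=0.2588 tY=3.1296  stride 1/|dx|=1.0353 1/|dy|=3.8637
    cross x-line → (3,5), t=0.2588
    cross x-line → (4,5), t=1.2941
    cross x-line → (5,5), t=2.3294
    cross y-line → (5,4), t=3.1296
    cross x-line → (6,4), t=3.3646
    cross x-line → (7,4), t=4.3999
    cross x-line → (8,4), t=5.4352
    cross x-line → (9,4), t=6.4705 (wall)
  → r_2 = 6.4705
beam 3: φ=45°, α=75°
  d=(0.2588,0.9659)  start (2,5)  tX=0.9659 tY=0.1967  stride 1/|dx|=3.8637 1/|dy|=1.0353
    cross y-line → (2,6), t=0.1967
    cross x-line → (3,6), t=0.9659
    cross y-line → (3,7), t=1.2320
    cross y-line → (3,8), t=2.2673 (wall)
  → r_3 = 2.2673
beam 4: φ=135°, α=165°
  d=(-0.9659,0.2588)  start (2,5)  tX=0.7765 tY=0.7341  stride 1/|dx|=1.0353 1/|dy|=3.8637
    cross y-line → (2,6), t=0.7341
    cross x-line → (1,6), t=0.7765
    cross x-line → (0,6), t=1.8117 (wall)
  → r_4 = 1.8117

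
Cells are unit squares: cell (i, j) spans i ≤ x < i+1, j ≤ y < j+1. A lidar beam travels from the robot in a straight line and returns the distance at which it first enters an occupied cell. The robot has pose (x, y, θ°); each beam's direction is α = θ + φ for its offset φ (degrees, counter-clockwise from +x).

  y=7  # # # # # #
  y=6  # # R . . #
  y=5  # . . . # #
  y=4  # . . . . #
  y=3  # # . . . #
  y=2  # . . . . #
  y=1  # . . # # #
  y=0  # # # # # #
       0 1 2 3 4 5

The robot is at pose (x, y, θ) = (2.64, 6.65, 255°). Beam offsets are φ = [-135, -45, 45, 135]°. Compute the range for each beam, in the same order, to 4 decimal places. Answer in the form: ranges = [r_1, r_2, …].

ranges = [0.4041, 0.7390, 4.7200, 0.7000]

beam 1: φ=-135°, α=120°
  cosα=-0.5000 sinα=0.8660 | (2,6) | tMaxX 1.2800 tMaxY 0.4041 | tΔX 2.0000 tΔY 1.1547
    t=0.4041 [y] (2,7) — stop
  → r_1 = 0.4041
beam 2: φ=-45°, α=210°
  cosα=-0.8660 sinα=-0.5000 | (2,6) | tMaxX 0.7390 tMaxY 1.3000 | tΔX 1.1547 tΔY 2.0000
    t=0.7390 [x] (1,6) — stop
  → r_2 = 0.7390
beam 3: φ=45°, α=300°
  cosα=0.5000 sinα=-0.8660 | (2,6) | tMaxX 0.7200 tMaxY 0.7506 | tΔX 2.0000 tΔY 1.1547
    t=0.7200 [x] (3,6)
    t=0.7506 [y] (3,5)
    t=1.9053 [y] (3,4)
    t=2.7200 [x] (4,4)
    t=3.0600 [y] (4,3)
    t=4.2147 [y] (4,2)
    t=4.7200 [x] (5,2) — stop
  → r_3 = 4.7200
beam 4: φ=135°, α=30°
  cosα=0.8660 sinα=0.5000 | (2,6) | tMaxX 0.4157 tMaxY 0.7000 | tΔX 1.1547 tΔY 2.0000
    t=0.4157 [x] (3,6)
    t=0.7000 [y] (3,7) — stop
  → r_4 = 0.7000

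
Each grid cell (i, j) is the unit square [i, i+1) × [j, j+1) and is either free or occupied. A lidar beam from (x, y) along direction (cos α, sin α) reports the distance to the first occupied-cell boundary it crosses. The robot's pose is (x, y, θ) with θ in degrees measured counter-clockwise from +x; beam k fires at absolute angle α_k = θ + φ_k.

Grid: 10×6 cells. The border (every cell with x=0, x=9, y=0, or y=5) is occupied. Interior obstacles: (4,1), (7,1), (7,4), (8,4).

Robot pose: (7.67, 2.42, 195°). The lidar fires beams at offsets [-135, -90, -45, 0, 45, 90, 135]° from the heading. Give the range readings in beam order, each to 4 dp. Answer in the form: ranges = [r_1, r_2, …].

ranges = [1.8244, 1.6357, 5.1600, 2.7642, 0.4850, 0.4348, 1.5358]

beam 1: φ=-135°, α=60°
  direction (0.5000, 0.8660); cell (7,2); t to first gridline: x 0.6600, y 0.6697 (then +2.0000 / +1.1547)
    (8,2) via x @ 0.6600
    (8,3) via y @ 0.6697
    (8,4) via y @ 1.8244  # hit
  → r_1 = 1.8244
beam 2: φ=-90°, α=105°
  direction (-0.2588, 0.9659); cell (7,2); t to first gridline: x 2.5887, y 0.6005 (then +3.8637 / +1.0353)
    (7,3) via y @ 0.6005
    (7,4) via y @ 1.6357  # hit
  → r_2 = 1.6357
beam 3: φ=-45°, α=150°
  direction (-0.8660, 0.5000); cell (7,2); t to first gridline: x 0.7736, y 1.1600 (then +1.1547 / +2.0000)
    (6,2) via x @ 0.7736
    (6,3) via y @ 1.1600
    (5,3) via x @ 1.9283
    (4,3) via x @ 3.0831
    (4,4) via y @ 3.1600
    (3,4) via x @ 4.2378
    (3,5) via y @ 5.1600  # hit
  → r_3 = 5.1600
beam 4: φ=0°, α=195°
  direction (-0.9659, -0.2588); cell (7,2); t to first gridline: x 0.6936, y 1.6228 (then +1.0353 / +3.8637)
    (6,2) via x @ 0.6936
    (6,1) via y @ 1.6228
    (5,1) via x @ 1.7289
    (4,1) via x @ 2.7642  # hit
  → r_4 = 2.7642
beam 5: φ=45°, α=240°
  direction (-0.5000, -0.8660); cell (7,2); t to first gridline: x 1.3400, y 0.4850 (then +2.0000 / +1.1547)
    (7,1) via y @ 0.4850  # hit
  → r_5 = 0.4850
beam 6: φ=90°, α=285°
  direction (0.2588, -0.9659); cell (7,2); t to first gridline: x 1.2750, y 0.4348 (then +3.8637 / +1.0353)
    (7,1) via y @ 0.4348  # hit
  → r_6 = 0.4348
beam 7: φ=135°, α=330°
  direction (0.8660, -0.5000); cell (7,2); t to first gridline: x 0.3811, y 0.8400 (then +1.1547 / +2.0000)
    (8,2) via x @ 0.3811
    (8,1) via y @ 0.8400
    (9,1) via x @ 1.5358  # hit
  → r_7 = 1.5358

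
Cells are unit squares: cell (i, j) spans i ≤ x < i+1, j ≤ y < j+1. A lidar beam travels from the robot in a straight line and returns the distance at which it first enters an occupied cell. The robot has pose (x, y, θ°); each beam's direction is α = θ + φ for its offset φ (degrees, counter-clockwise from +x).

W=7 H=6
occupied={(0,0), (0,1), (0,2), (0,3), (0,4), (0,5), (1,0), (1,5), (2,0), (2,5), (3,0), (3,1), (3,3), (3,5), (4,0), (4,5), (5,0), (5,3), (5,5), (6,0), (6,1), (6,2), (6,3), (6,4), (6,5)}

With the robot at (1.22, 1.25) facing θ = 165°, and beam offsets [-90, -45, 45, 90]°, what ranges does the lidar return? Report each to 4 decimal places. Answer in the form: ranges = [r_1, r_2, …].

beam 1: φ=-90°, α=75°
  direction (0.2588, 0.9659); cell (1,1); t to first gridline: x 3.0137, y 0.7765 (then +3.8637 / +1.0353)
    (1,2) via y @ 0.7765
    (1,3) via y @ 1.8117
    (1,4) via y @ 2.8470
    (2,4) via x @ 3.0137
    (2,5) via y @ 3.8823  # hit
  → r_1 = 3.8823
beam 2: φ=-45°, α=120°
  direction (-0.5000, 0.8660); cell (1,1); t to first gridline: x 0.4400, y 0.8660 (then +2.0000 / +1.1547)
    (0,1) via x @ 0.4400  # hit
  → r_2 = 0.4400
beam 3: φ=45°, α=210°
  direction (-0.8660, -0.5000); cell (1,1); t to first gridline: x 0.2540, y 0.5000 (then +1.1547 / +2.0000)
    (0,1) via x @ 0.2540  # hit
  → r_3 = 0.2540
beam 4: φ=90°, α=255°
  direction (-0.2588, -0.9659); cell (1,1); t to first gridline: x 0.8500, y 0.2588 (then +3.8637 / +1.0353)
    (1,0) via y @ 0.2588  # hit
  → r_4 = 0.2588

ranges = [3.8823, 0.4400, 0.2540, 0.2588]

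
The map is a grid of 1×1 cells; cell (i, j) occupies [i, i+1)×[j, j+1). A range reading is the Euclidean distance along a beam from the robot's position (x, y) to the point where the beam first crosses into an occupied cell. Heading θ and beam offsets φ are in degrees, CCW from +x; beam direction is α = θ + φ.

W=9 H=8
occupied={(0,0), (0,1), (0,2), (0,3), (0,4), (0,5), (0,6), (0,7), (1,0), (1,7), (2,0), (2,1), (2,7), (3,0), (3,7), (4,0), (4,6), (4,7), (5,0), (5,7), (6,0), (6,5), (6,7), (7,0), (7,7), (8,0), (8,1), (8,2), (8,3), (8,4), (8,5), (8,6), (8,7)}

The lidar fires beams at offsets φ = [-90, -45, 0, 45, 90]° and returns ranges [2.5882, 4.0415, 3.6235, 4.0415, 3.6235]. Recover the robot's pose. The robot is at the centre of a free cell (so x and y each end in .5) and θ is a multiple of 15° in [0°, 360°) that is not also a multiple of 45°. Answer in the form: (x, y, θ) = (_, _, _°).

(x, y, θ) = (4.5, 3.5, 15°)

The pose lattice has 39·16 = 624 candidates. Test each by forward raycasting.
  (4.5, 3.5, 30°): beam 1 = 2.8868 ≠ 2.5882 ✗
  (7.5, 6.5, 195°): beam 1 = 0.5176 ≠ 2.5882 ✗
  (1.5, 5.5, 300°): beam 1 = 0.5774 ≠ 2.5882 ✗
  …
  (4.5, 3.5, 15°): r_1=2.5882, r_2=4.0415, r_3=3.6235, r_4=4.0415, r_5=3.6235 — all match ✓
Only this pose fits every beam.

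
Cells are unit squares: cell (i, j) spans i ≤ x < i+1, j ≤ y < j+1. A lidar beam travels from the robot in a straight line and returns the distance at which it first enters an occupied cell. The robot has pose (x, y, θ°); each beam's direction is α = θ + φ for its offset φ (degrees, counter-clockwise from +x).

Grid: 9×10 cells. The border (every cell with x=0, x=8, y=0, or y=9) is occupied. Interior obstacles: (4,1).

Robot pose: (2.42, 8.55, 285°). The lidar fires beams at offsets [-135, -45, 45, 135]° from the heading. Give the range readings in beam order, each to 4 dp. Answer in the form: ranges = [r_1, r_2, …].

ranges = [0.9000, 2.8400, 6.4432, 0.5196]

beam 1: φ=-135°, α=150°
  dir = (cos 150°, sin 150°) = (-0.8660, 0.5000); from cell (2,8)
  next x-line at t=0.4850, next y-line at t=0.9000; Δt_x=1.1547, Δt_y=2.0000
    x: enter (1,8) at t=0.4850
    y: enter (1,9) at t=0.9000 ← occupied
  → r_1 = 0.9000
beam 2: φ=-45°, α=240°
  dir = (cos 240°, sin 240°) = (-0.5000, -0.8660); from cell (2,8)
  next x-line at t=0.8400, next y-line at t=0.6351; Δt_x=2.0000, Δt_y=1.1547
    y: enter (2,7) at t=0.6351
    x: enter (1,7) at t=0.8400
    y: enter (1,6) at t=1.7898
    x: enter (0,6) at t=2.8400 ← occupied
  → r_2 = 2.8400
beam 3: φ=45°, α=330°
  dir = (cos 330°, sin 330°) = (0.8660, -0.5000); from cell (2,8)
  next x-line at t=0.6697, next y-line at t=1.1000; Δt_x=1.1547, Δt_y=2.0000
    x: enter (3,8) at t=0.6697
    y: enter (3,7) at t=1.1000
    x: enter (4,7) at t=1.8244
    x: enter (5,7) at t=2.9791
    y: enter (5,6) at t=3.1000
    x: enter (6,6) at t=4.1338
    y: enter (6,5) at t=5.1000
    x: enter (7,5) at t=5.2885
    x: enter (8,5) at t=6.4432 ← occupied
  → r_3 = 6.4432
beam 4: φ=135°, α=60°
  dir = (cos 60°, sin 60°) = (0.5000, 0.8660); from cell (2,8)
  next x-line at t=1.1600, next y-line at t=0.5196; Δt_x=2.0000, Δt_y=1.1547
    y: enter (2,9) at t=0.5196 ← occupied
  → r_4 = 0.5196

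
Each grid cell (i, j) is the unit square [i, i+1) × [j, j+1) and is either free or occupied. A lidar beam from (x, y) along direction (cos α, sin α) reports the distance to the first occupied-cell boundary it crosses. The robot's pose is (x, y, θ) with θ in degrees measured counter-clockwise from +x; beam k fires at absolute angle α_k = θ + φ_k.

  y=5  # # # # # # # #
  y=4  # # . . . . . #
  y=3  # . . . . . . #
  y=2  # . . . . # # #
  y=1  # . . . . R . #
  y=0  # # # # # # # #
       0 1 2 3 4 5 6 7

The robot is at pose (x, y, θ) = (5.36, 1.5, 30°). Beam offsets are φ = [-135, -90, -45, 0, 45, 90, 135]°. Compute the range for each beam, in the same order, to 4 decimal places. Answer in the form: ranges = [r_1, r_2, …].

beam 1: φ=-135°, α=255°
  cosα=-0.2588 sinα=-0.9659 | (5,1) | tMaxX 1.3909 tMaxY 0.5176 | tΔX 3.8637 tΔY 1.0353
    t=0.5176 [y] (5,0) — stop
  → r_1 = 0.5176
beam 2: φ=-90°, α=300°
  cosα=0.5000 sinα=-0.8660 | (5,1) | tMaxX 1.2800 tMaxY 0.5774 | tΔX 2.0000 tΔY 1.1547
    t=0.5774 [y] (5,0) — stop
  → r_2 = 0.5774
beam 3: φ=-45°, α=345°
  cosα=0.9659 sinα=-0.2588 | (5,1) | tMaxX 0.6626 tMaxY 1.9319 | tΔX 1.0353 tΔY 3.8637
    t=0.6626 [x] (6,1)
    t=1.6979 [x] (7,1) — stop
  → r_3 = 1.6979
beam 4: φ=0°, α=30°
  cosα=0.8660 sinα=0.5000 | (5,1) | tMaxX 0.7390 tMaxY 1.0000 | tΔX 1.1547 tΔY 2.0000
    t=0.7390 [x] (6,1)
    t=1.0000 [y] (6,2) — stop
  → r_4 = 1.0000
beam 5: φ=45°, α=75°
  cosα=0.2588 sinα=0.9659 | (5,1) | tMaxX 2.4728 tMaxY 0.5176 | tΔX 3.8637 tΔY 1.0353
    t=0.5176 [y] (5,2) — stop
  → r_5 = 0.5176
beam 6: φ=90°, α=120°
  cosα=-0.5000 sinα=0.8660 | (5,1) | tMaxX 0.7200 tMaxY 0.5774 | tΔX 2.0000 tΔY 1.1547
    t=0.5774 [y] (5,2) — stop
  → r_6 = 0.5774
beam 7: φ=135°, α=165°
  cosα=-0.9659 sinα=0.2588 | (5,1) | tMaxX 0.3727 tMaxY 1.9319 | tΔX 1.0353 tΔY 3.8637
    t=0.3727 [x] (4,1)
    t=1.4080 [x] (3,1)
    t=1.9319 [y] (3,2)
    t=2.4433 [x] (2,2)
    t=3.4785 [x] (1,2)
    t=4.5138 [x] (0,2) — stop
  → r_7 = 4.5138

ranges = [0.5176, 0.5774, 1.6979, 1.0000, 0.5176, 0.5774, 4.5138]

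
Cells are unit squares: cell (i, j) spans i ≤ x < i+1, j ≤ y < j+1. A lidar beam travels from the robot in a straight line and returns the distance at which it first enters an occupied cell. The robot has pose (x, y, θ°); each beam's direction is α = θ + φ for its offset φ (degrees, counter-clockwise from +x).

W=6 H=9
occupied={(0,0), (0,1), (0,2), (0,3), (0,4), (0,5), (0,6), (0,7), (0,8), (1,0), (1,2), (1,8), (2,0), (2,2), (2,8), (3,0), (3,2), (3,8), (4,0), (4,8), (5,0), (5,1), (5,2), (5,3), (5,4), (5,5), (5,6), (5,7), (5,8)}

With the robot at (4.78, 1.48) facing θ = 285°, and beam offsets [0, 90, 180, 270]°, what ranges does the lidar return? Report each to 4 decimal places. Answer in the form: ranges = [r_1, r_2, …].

ranges = [0.4969, 0.2278, 6.7500, 1.8546]

beam 1: φ=0°, α=285°
  cosα=0.2588 sinα=-0.9659 | (4,1) | tMaxX 0.8500 tMaxY 0.4969 | tΔX 3.8637 tΔY 1.0353
    t=0.4969 [y] (4,0) — stop
  → r_1 = 0.4969
beam 2: φ=90°, α=15°
  cosα=0.9659 sinα=0.2588 | (4,1) | tMaxX 0.2278 tMaxY 2.0091 | tΔX 1.0353 tΔY 3.8637
    t=0.2278 [x] (5,1) — stop
  → r_2 = 0.2278
beam 3: φ=180°, α=105°
  cosα=-0.2588 sinα=0.9659 | (4,1) | tMaxX 3.0137 tMaxY 0.5383 | tΔX 3.8637 tΔY 1.0353
    t=0.5383 [y] (4,2)
    t=1.5736 [y] (4,3)
    t=2.6089 [y] (4,4)
    t=3.0137 [x] (3,4)
    t=3.6442 [y] (3,5)
    t=4.6794 [y] (3,6)
    t=5.7147 [y] (3,7)
    t=6.7500 [y] (3,8) — stop
  → r_3 = 6.7500
beam 4: φ=270°, α=195°
  cosα=-0.9659 sinα=-0.2588 | (4,1) | tMaxX 0.8075 tMaxY 1.8546 | tΔX 1.0353 tΔY 3.8637
    t=0.8075 [x] (3,1)
    t=1.8428 [x] (2,1)
    t=1.8546 [y] (2,0) — stop
  → r_4 = 1.8546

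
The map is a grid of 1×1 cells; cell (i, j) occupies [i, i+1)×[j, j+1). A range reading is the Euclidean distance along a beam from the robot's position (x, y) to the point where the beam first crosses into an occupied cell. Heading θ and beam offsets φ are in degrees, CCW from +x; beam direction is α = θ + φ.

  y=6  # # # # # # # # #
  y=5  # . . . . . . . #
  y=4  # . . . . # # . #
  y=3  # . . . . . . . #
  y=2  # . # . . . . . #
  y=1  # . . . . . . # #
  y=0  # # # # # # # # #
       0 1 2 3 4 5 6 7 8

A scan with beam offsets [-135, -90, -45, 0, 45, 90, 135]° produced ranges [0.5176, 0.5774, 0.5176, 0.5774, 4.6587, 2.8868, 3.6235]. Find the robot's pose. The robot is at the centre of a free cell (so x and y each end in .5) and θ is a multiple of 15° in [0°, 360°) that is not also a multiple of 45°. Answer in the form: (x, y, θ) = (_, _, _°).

Enumerate (i+0.5, j+0.5, θ) over the 31 free cells and 16 admissible headings. For each, cast all 7 beams and compare to the given ranges.
  (3.5, 4.5, 240°): beam 1 = 1.5529 ≠ 0.5176 ✗
  (4.5, 1.5, 255°): beam 1 = 5.1962 ≠ 0.5176 ✗
  (1.5, 3.5, 15°): beam 1 = 1.0000 ≠ 0.5176 ✗
  …
  (6.5, 1.5, 30°): r_1=0.5176, r_2=0.5774, r_3=0.5176, r_4=0.5774, r_5=4.6587, r_6=2.8868, r_7=3.6235 — all match ✓
No second candidate reproduces the full scan.

(x, y, θ) = (6.5, 1.5, 30°)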